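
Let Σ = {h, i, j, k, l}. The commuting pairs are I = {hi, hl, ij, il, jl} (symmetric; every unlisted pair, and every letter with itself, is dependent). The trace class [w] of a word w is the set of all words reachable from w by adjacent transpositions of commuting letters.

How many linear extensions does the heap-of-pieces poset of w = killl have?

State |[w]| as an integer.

4

#0=k has no predecessor
#1=i depends on [0:k]
#2=l depends on [0:k]
#3=l depends on [2:l]
#4=l depends on [3:l]
sources: [0:k]
N(rest) = Σ N(rest − s) over sources s of rest; N(one piece) = 1:
  size 1 → [1]=1  [4]=1
  size 2 → [1,4]=2  [3,4]=1
  size 3 → [1,3,4]=3  [2,3,4]=1
  first=0(k) contributes 4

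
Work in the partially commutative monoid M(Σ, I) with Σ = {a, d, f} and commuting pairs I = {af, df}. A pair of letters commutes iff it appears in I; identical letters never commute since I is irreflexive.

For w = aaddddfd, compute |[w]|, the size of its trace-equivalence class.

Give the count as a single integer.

drop 0:a onto floor
drop 1:a onto {0:a}
drop 2:d onto {1:a}
drop 3:d onto {2:d}
drop 4:d onto {3:d}
drop 5:d onto {4:d}
drop 6:f onto floor
drop 7:d onto {5:d}
ground layer = {0:a, 6:f}
drop-orders for the pieces not yet dropped (sum over which currently-grounded one goes next):
  1 to go: {6} 1  {7} 1
  2 to go: {5,7} 1  {6,7} 2
  3 to go: {4,5,7} 1  {5,6,7} 3
  4 to go: {3,4,5,7} 1  {4,5,6,7} 4
  5 to go: {2,3,4,5,7} 1  {3,4,5,6,7} 5
  6 to go: {1,2,3,4,5,7} 1  {2,3,4,5,6,7} 6
  if 0:a drops first: 7 orders
  if 6:f drops first: 1 orders
heap linearizations: 8

8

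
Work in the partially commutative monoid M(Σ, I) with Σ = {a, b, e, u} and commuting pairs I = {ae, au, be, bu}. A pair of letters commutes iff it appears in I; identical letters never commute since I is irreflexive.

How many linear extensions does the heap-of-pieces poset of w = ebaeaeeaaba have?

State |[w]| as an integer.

330

#0=e has no predecessor
#1=b has no predecessor
#2=a depends on [1:b]
#3=e depends on [0:e]
#4=a depends on [2:a]
#5=e depends on [3:e]
#6=e depends on [5:e]
#7=a depends on [4:a]
#8=a depends on [7:a]
#9=b depends on [8:a]
#10=a depends on [9:b]
sources: [0:e, 1:b]
N(rest) = Σ N(rest − s) over sources s of rest; N(one piece) = 1:
  size 1 → [6]=1  [10]=1
  size 2 → [5,6]=1  [6,10]=2  [9,10]=1
  size 3 → [3,5,6]=1  [5,6,10]=3  [6,9,10]=3  [8,9,10]=1
  size 4 → [0,3,5,6]=1  [3,5,6,10]=4  [5,6,9,10]=6  [6,8,9,10]=4  [7,8,9,10]=1
  size 5 → [0,3,5,6,10]=5  [3,5,6,9,10]=10  [4,7,8,9,10]=1  [5,6,8,9,10]=10  [6,7,8,9,10]=5
  size 6 → [0,3,5,6,9,10]=15  [2,4,7,8,9,10]=1  [3,5,6,8,9,10]=20  [4,6,7,8,9,10]=6  [5,6,7,8,9,10]=15
  size 7 → [0,3,5,6,8,9,10]=35  [1,2,4,7,8,9,10]=1  [2,4,6,7,8,9,10]=7  [3,5,6,7,8,9,10]=35  [4,5,6,7,8,9,10]=21
  size 8 → [0,3,5,6,7,8,9,10]=70  [1,2,4,6,7,8,9,10]=8  [2,4,5,6,7,8,9,10]=28  [3,4,5,6,7,8,9,10]=56
  size 9 → [0,3,4,5,6,7,8,9,10]=126  [1,2,4,5,6,7,8,9,10]=36  [2,3,4,5,6,7,8,9,10]=84
  first=0(e) contributes 120
  first=1(b) contributes 210
|[w]| = 330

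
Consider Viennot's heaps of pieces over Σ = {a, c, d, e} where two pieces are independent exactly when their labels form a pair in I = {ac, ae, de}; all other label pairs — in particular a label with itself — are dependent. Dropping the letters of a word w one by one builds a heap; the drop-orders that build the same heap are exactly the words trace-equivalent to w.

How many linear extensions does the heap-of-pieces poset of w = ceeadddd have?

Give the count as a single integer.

36

#0=c has no predecessor
#1=e depends on [0:c]
#2=e depends on [1:e]
#3=a has no predecessor
#4=d depends on [0:c, 3:a]
#5=d depends on [4:d]
#6=d depends on [5:d]
#7=d depends on [6:d]
sources: [0:c, 3:a]
N(rest) = Σ N(rest − s) over sources s of rest; N(one piece) = 1:
  size 1 → [2]=1  [7]=1
  size 2 → [1,2]=1  [2,7]=2  [6,7]=1
  size 3 → [1,2,7]=3  [2,6,7]=3  [5,6,7]=1
  size 4 → [1,2,6,7]=6  [2,5,6,7]=4  [4,5,6,7]=1
  size 5 → [1,2,5,6,7]=10  [2,4,5,6,7]=5  [3,4,5,6,7]=1
  size 6 → [1,2,4,5,6,7]=15  [2,3,4,5,6,7]=6
  first=0(c) contributes 21
  first=3(a) contributes 15
|[w]| = 36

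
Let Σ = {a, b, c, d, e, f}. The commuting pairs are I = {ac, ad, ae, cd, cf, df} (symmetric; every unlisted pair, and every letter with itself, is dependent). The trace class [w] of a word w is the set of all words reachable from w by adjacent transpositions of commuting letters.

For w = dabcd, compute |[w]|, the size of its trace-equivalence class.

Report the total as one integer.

4

#0=d has no predecessor
#1=a has no predecessor
#2=b depends on [0:d, 1:a]
#3=c depends on [2:b]
#4=d depends on [2:b]
sources: [0:d, 1:a]
N(rest) = Σ N(rest − s) over sources s of rest; N(one piece) = 1:
  size 1 → [3]=1  [4]=1
  size 2 → [3,4]=2
  size 3 → [2,3,4]=2
  first=0(d) contributes 2
  first=1(a) contributes 2
|[w]| = 4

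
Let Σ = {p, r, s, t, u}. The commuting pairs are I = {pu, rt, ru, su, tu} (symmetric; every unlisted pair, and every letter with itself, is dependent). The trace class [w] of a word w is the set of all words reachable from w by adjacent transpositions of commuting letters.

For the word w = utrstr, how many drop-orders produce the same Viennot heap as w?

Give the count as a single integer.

24

drop 0:u onto floor
drop 1:t onto floor
drop 2:r onto floor
drop 3:s onto {1:t, 2:r}
drop 4:t onto {3:s}
drop 5:r onto {3:s}
ground layer = {0:u, 1:t, 2:r}
drop-orders for the pieces not yet dropped (sum over which currently-grounded one goes next):
  1 to go: {0} 1  {4} 1  {5} 1
  2 to go: {0,4} 2  {0,5} 2  {4,5} 2
  3 to go: {0,4,5} 6  {3,4,5} 2
  4 to go: {0,3,4,5} 8  {1,3,4,5} 2  {2,3,4,5} 2
  if 0:u drops first: 4 orders
  if 1:t drops first: 10 orders
  if 2:r drops first: 10 orders
heap linearizations: 24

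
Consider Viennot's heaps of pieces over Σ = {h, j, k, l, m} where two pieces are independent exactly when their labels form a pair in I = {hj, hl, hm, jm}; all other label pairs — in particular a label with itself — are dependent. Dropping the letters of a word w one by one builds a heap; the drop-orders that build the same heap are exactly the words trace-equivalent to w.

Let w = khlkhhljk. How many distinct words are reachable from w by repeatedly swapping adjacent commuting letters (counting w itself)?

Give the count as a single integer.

12

drop 0:k onto floor
drop 1:h onto {0:k}
drop 2:l onto {0:k}
drop 3:k onto {1:h, 2:l}
drop 4:h onto {3:k}
drop 5:h onto {4:h}
drop 6:l onto {3:k}
drop 7:j onto {6:l}
drop 8:k onto {5:h, 7:j}
ground layer = {0:k}
drop-orders for the pieces not yet dropped (sum over which currently-grounded one goes next):
  1 to go: {8} 1
  2 to go: {5,8} 1  {7,8} 1
  3 to go: {4,5,8} 1  {5,7,8} 2  {6,7,8} 1
  4 to go: {4,5,7,8} 3  {5,6,7,8} 3
  5 to go: {4,5,6,7,8} 6
  6 to go: {3,4,5,6,7,8} 6
  7 to go: {1,3,4,5,6,7,8} 6  {2,3,4,5,6,7,8} 6
  if 0:k drops first: 12 orders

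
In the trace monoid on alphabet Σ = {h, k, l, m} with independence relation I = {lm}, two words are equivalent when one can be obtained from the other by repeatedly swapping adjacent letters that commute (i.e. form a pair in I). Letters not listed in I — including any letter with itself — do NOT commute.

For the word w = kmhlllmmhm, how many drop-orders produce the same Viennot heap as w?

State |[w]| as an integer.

piece 0:k — minimal
piece 1:m rests on {0:k}
piece 2:h rests on {1:m}
piece 3:l rests on {2:h}
piece 4:l rests on {3:l}
piece 5:l rests on {4:l}
piece 6:m rests on {2:h}
piece 7:m rests on {6:m}
piece 8:h rests on {5:l, 7:m}
piece 9:m rests on {8:h}
minimal pieces: {0:k}
ways to finish when only these pieces remain (= sum over removing one remaining piece with nothing left below it):
  1 left: {9}→1
  2 left: {8,9}→1
  3 left: {5,8,9}→1  {7,8,9}→1
  4 left: {4,5,8,9}→1  {5,7,8,9}→2  {6,7,8,9}→1
  5 left: {3,4,5,8,9}→1  {4,5,7,8,9}→3  {5,6,7,8,9}→3
  6 left: {3,4,5,7,8,9}→4  {4,5,6,7,8,9}→6
  7 left: {3,4,5,6,7,8,9}→10
  8 left: {2,3,4,5,6,7,8,9}→10
  placing 0:k first → 10 extensions

10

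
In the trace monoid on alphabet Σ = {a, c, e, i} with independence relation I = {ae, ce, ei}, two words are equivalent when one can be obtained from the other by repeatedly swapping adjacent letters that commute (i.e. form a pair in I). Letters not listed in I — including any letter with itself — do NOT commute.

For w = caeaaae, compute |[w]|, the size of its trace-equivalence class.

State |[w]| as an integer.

drop 0:c onto floor
drop 1:a onto {0:c}
drop 2:e onto floor
drop 3:a onto {1:a}
drop 4:a onto {3:a}
drop 5:a onto {4:a}
drop 6:e onto {2:e}
ground layer = {0:c, 2:e}
drop-orders for the pieces not yet dropped (sum over which currently-grounded one goes next):
  1 to go: {5} 1  {6} 1
  2 to go: {2,6} 1  {4,5} 1  {5,6} 2
  3 to go: {2,5,6} 3  {3,4,5} 1  {4,5,6} 3
  4 to go: {1,3,4,5} 1  {2,4,5,6} 6  {3,4,5,6} 4
  5 to go: {0,1,3,4,5} 1  {1,3,4,5,6} 5  {2,3,4,5,6} 10
  if 0:c drops first: 15 orders
  if 2:e drops first: 6 orders
heap linearizations: 21

21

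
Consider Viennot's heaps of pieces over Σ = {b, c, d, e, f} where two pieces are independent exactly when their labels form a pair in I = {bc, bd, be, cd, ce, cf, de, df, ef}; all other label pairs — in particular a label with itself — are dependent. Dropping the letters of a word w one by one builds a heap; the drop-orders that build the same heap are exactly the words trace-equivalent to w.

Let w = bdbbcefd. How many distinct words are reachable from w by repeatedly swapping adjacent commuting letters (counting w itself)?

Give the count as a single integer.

#0=b has no predecessor
#1=d has no predecessor
#2=b depends on [0:b]
#3=b depends on [2:b]
#4=c has no predecessor
#5=e has no predecessor
#6=f depends on [3:b]
#7=d depends on [1:d]
sources: [0:b, 1:d, 4:c, 5:e]
N(rest) = Σ N(rest − s) over sources s of rest; N(one piece) = 1:
  size 1 → [4]=1  [5]=1  [6]=1  [7]=1
  size 2 → [1,7]=1  [3,6]=1  [4,5]=2  [4,6]=2  [4,7]=2  [5,6]=2  [5,7]=2  [6,7]=2
  size 3 → [1,4,7]=3  [1,5,7]=3  [1,6,7]=3  [2,3,6]=1  [3,4,6]=3  [3,5,6]=3  [3,6,7]=3  [4,5,6]=6  [4,5,7]=6  [4,6,7]=6  [5,6,7]=6
  size 4 → [0,2,3,6]=1  [1,3,6,7]=6  [1,4,5,7]=12  [1,4,6,7]=12  [1,5,6,7]=12  [2,3,4,6]=4  [2,3,5,6]=4  [2,3,6,7]=4  [3,4,5,6]=12  [3,4,6,7]=12  [3,5,6,7]=12  [4,5,6,7]=24
  size 5 → [0,2,3,4,6]=5  [0,2,3,5,6]=5  [0,2,3,6,7]=5  [1,2,3,6,7]=10  [1,3,4,6,7]=30  [1,3,5,6,7]=30  [1,4,5,6,7]=60  [2,3,4,5,6]=20  [2,3,4,6,7]=20  [2,3,5,6,7]=20  [3,4,5,6,7]=60
  size 6 → [0,1,2,3,6,7]=15  [0,2,3,4,5,6]=30  [0,2,3,4,6,7]=30  [0,2,3,5,6,7]=30  [1,2,3,4,6,7]=60  [1,2,3,5,6,7]=60  [1,3,4,5,6,7]=180  [2,3,4,5,6,7]=120
  first=0(b) contributes 420
  first=1(d) contributes 210
  first=4(c) contributes 105
  first=5(e) contributes 105
|[w]| = 840

840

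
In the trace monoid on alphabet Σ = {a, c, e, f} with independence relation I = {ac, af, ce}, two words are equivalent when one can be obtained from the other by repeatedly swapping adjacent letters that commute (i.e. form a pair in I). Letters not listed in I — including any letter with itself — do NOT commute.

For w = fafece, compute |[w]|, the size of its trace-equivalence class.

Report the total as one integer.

drop 0:f onto floor
drop 1:a onto floor
drop 2:f onto {0:f}
drop 3:e onto {1:a, 2:f}
drop 4:c onto {2:f}
drop 5:e onto {3:e}
ground layer = {0:f, 1:a}
drop-orders for the pieces not yet dropped (sum over which currently-grounded one goes next):
  1 to go: {4} 1  {5} 1
  2 to go: {3,5} 1  {4,5} 2
  3 to go: {1,3,5} 1  {3,4,5} 3
  4 to go: {1,3,4,5} 4  {2,3,4,5} 3
  if 0:f drops first: 7 orders
  if 1:a drops first: 3 orders
heap linearizations: 10

10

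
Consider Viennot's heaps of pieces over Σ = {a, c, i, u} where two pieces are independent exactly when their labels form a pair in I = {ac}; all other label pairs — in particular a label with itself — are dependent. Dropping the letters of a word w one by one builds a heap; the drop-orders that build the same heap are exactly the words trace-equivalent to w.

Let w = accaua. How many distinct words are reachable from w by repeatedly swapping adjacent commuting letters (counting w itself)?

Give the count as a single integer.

#0=a has no predecessor
#1=c has no predecessor
#2=c depends on [1:c]
#3=a depends on [0:a]
#4=u depends on [2:c, 3:a]
#5=a depends on [4:u]
sources: [0:a, 1:c]
N(rest) = Σ N(rest − s) over sources s of rest; N(one piece) = 1:
  size 1 → [5]=1
  size 2 → [4,5]=1
  size 3 → [2,4,5]=1  [3,4,5]=1
  size 4 → [0,3,4,5]=1  [1,2,4,5]=1  [2,3,4,5]=2
  first=0(a) contributes 3
  first=1(c) contributes 3
|[w]| = 6

6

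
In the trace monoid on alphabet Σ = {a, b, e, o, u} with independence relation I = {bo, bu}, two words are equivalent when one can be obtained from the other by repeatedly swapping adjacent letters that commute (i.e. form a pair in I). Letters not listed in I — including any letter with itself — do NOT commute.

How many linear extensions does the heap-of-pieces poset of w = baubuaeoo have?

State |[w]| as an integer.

#0=b has no predecessor
#1=a depends on [0:b]
#2=u depends on [1:a]
#3=b depends on [1:a]
#4=u depends on [2:u]
#5=a depends on [3:b, 4:u]
#6=e depends on [5:a]
#7=o depends on [6:e]
#8=o depends on [7:o]
sources: [0:b]
N(rest) = Σ N(rest − s) over sources s of rest; N(one piece) = 1:
  size 1 → [8]=1
  size 2 → [7,8]=1
  size 3 → [6,7,8]=1
  size 4 → [5,6,7,8]=1
  size 5 → [3,5,6,7,8]=1  [4,5,6,7,8]=1
  size 6 → [2,4,5,6,7,8]=1  [3,4,5,6,7,8]=2
  size 7 → [2,3,4,5,6,7,8]=3
  first=0(b) contributes 3

3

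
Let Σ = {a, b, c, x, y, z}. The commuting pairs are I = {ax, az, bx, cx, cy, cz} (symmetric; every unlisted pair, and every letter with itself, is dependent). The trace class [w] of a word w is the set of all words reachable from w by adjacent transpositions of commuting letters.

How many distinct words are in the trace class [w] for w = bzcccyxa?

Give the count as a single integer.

30

piece 0:b — minimal
piece 1:z rests on {0:b}
piece 2:c rests on {0:b}
piece 3:c rests on {2:c}
piece 4:c rests on {3:c}
piece 5:y rests on {1:z}
piece 6:x rests on {5:y}
piece 7:a rests on {4:c, 5:y}
minimal pieces: {0:b}
ways to finish when only these pieces remain (= sum over removing one remaining piece with nothing left below it):
  1 left: {6}→1  {7}→1
  2 left: {4,7}→1  {6,7}→2
  3 left: {3,4,7}→1  {4,6,7}→3  {5,6,7}→2
  4 left: {1,5,6,7}→2  {2,3,4,7}→1  {3,4,6,7}→4  {4,5,6,7}→5
  5 left: {1,4,5,6,7}→7  {2,3,4,6,7}→5  {3,4,5,6,7}→9
  6 left: {1,3,4,5,6,7}→16  {2,3,4,5,6,7}→14
  placing 0:b first → 30 extensions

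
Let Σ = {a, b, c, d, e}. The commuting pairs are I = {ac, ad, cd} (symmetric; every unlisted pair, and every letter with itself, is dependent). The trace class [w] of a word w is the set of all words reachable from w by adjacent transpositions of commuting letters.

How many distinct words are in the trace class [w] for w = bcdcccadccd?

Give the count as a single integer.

#0=b has no predecessor
#1=c depends on [0:b]
#2=d depends on [0:b]
#3=c depends on [1:c]
#4=c depends on [3:c]
#5=c depends on [4:c]
#6=a depends on [0:b]
#7=d depends on [2:d]
#8=c depends on [5:c]
#9=c depends on [8:c]
#10=d depends on [7:d]
sources: [0:b]
N(rest) = Σ N(rest − s) over sources s of rest; N(one piece) = 1:
  size 1 → [6]=1  [9]=1  [10]=1
  size 2 → [6,9]=2  [6,10]=2  [7,10]=1  [8,9]=1  [9,10]=2
  size 3 → [2,7,10]=1  [5,8,9]=1  [6,7,10]=3  [6,8,9]=3  [6,9,10]=6  [7,9,10]=3  [8,9,10]=3
  size 4 → [2,6,7,10]=4  [2,7,9,10]=4  [4,5,8,9]=1  [5,6,8,9]=4  [5,8,9,10]=4  [6,7,9,10]=12  [6,8,9,10]=12  [7,8,9,10]=6
  size 5 → [2,6,7,9,10]=20  [2,7,8,9,10]=10  [3,4,5,8,9]=1  [4,5,6,8,9]=5  [4,5,8,9,10]=5  [5,6,8,9,10]=20  [5,7,8,9,10]=10  [6,7,8,9,10]=30
  size 6 → [1,3,4,5,8,9]=1  [2,5,7,8,9,10]=20  [2,6,7,8,9,10]=60  [3,4,5,6,8,9]=6  [3,4,5,8,9,10]=6  [4,5,6,8,9,10]=30  [4,5,7,8,9,10]=15  [5,6,7,8,9,10]=60
  size 7 → [1,3,4,5,6,8,9]=7  [1,3,4,5,8,9,10]=7  [2,4,5,7,8,9,10]=35  [2,5,6,7,8,9,10]=140  [3,4,5,6,8,9,10]=42  [3,4,5,7,8,9,10]=21  [4,5,6,7,8,9,10]=105
  size 8 → [1,3,4,5,6,8,9,10]=56  [1,3,4,5,7,8,9,10]=28  [2,3,4,5,7,8,9,10]=56  [2,4,5,6,7,8,9,10]=280  [3,4,5,6,7,8,9,10]=168
  size 9 → [1,2,3,4,5,7,8,9,10]=84  [1,3,4,5,6,7,8,9,10]=252  [2,3,4,5,6,7,8,9,10]=504
  first=0(b) contributes 840

840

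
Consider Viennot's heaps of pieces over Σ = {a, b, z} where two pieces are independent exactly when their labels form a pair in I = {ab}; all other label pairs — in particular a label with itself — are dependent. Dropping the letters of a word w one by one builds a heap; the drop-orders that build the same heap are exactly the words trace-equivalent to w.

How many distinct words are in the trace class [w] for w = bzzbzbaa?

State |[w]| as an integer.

piece 0:b — minimal
piece 1:z rests on {0:b}
piece 2:z rests on {1:z}
piece 3:b rests on {2:z}
piece 4:z rests on {3:b}
piece 5:b rests on {4:z}
piece 6:a rests on {4:z}
piece 7:a rests on {6:a}
minimal pieces: {0:b}
ways to finish when only these pieces remain (= sum over removing one remaining piece with nothing left below it):
  1 left: {5}→1  {7}→1
  2 left: {5,7}→2  {6,7}→1
  3 left: {5,6,7}→3
  4 left: {4,5,6,7}→3
  5 left: {3,4,5,6,7}→3
  6 left: {2,3,4,5,6,7}→3
  placing 0:b first → 3 extensions

3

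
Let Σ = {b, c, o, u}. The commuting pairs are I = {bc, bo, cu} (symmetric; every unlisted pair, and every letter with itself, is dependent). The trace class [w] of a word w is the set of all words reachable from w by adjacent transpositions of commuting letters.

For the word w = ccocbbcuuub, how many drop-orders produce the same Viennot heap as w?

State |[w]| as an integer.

0(c) covers ∅
1(c) covers 0:c
2(o) covers 1:c
3(c) covers 2:o
4(b) covers ∅
5(b) covers 4:b
6(c) covers 3:c
7(u) covers 2:o, 5:b
8(u) covers 7:u
9(u) covers 8:u
10(b) covers 9:u
floor of heap: 0:c, 4:b
completions by unplaced set U, small U first (add the entries for U minus each lowest piece of U):
  |U|=1: {6}:1  {10}:1
  |U|=2: {3,6}:1  {6,10}:2  {9,10}:1
  |U|=3: {3,6,10}:3  {6,9,10}:3  {8,9,10}:1
  |U|=4: {3,6,9,10}:6  {6,8,9,10}:4  {7,8,9,10}:1
  |U|=5: {3,6,8,9,10}:10  {5,7,8,9,10}:1  {6,7,8,9,10}:5
  |U|=6: {3,6,7,8,9,10}:15  {4,5,7,8,9,10}:1  {5,6,7,8,9,10}:6
  |U|=7: {2,3,6,7,8,9,10}:15  {3,5,6,7,8,9,10}:21  {4,5,6,7,8,9,10}:7
  |U|=8: {1,2,3,6,7,8,9,10}:15  {2,3,5,6,7,8,9,10}:36  {3,4,5,6,7,8,9,10}:28
  |U|=9: {0,1,2,3,6,7,8,9,10}:15  {1,2,3,5,6,7,8,9,10}:51  {2,3,4,5,6,7,8,9,10}:64
  start at 0(c): 115
  start at 4(b): 66
sum over floor = 181

181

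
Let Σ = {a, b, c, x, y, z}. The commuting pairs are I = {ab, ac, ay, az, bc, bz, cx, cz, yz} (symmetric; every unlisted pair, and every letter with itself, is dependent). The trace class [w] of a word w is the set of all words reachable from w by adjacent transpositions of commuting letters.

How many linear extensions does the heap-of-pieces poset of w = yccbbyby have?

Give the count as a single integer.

drop 0:y onto floor
drop 1:c onto {0:y}
drop 2:c onto {1:c}
drop 3:b onto {0:y}
drop 4:b onto {3:b}
drop 5:y onto {2:c, 4:b}
drop 6:b onto {5:y}
drop 7:y onto {6:b}
ground layer = {0:y}
drop-orders for the pieces not yet dropped (sum over which currently-grounded one goes next):
  1 to go: {7} 1
  2 to go: {6,7} 1
  3 to go: {5,6,7} 1
  4 to go: {2,5,6,7} 1  {4,5,6,7} 1
  5 to go: {1,2,5,6,7} 1  {2,4,5,6,7} 2  {3,4,5,6,7} 1
  6 to go: {1,2,4,5,6,7} 3  {2,3,4,5,6,7} 3
  if 0:y drops first: 6 orders

6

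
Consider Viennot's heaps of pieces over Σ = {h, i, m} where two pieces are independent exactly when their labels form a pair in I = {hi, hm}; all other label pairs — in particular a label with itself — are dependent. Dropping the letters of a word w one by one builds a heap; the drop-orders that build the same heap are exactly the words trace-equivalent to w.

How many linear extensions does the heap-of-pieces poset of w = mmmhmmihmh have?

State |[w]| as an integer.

120

piece 0:m — minimal
piece 1:m rests on {0:m}
piece 2:m rests on {1:m}
piece 3:h — minimal
piece 4:m rests on {2:m}
piece 5:m rests on {4:m}
piece 6:i rests on {5:m}
piece 7:h rests on {3:h}
piece 8:m rests on {6:i}
piece 9:h rests on {7:h}
minimal pieces: {0:m, 3:h}
ways to finish when only these pieces remain (= sum over removing one remaining piece with nothing left below it):
  1 left: {8}→1  {9}→1
  2 left: {6,8}→1  {7,9}→1  {8,9}→2
  3 left: {3,7,9}→1  {5,6,8}→1  {6,8,9}→3  {7,8,9}→3
  4 left: {3,7,8,9}→4  {4,5,6,8}→1  {5,6,8,9}→4  {6,7,8,9}→6
  5 left: {2,4,5,6,8}→1  {3,6,7,8,9}→10  {4,5,6,8,9}→5  {5,6,7,8,9}→10
  6 left: {1,2,4,5,6,8}→1  {2,4,5,6,8,9}→6  {3,5,6,7,8,9}→20  {4,5,6,7,8,9}→15
  7 left: {0,1,2,4,5,6,8}→1  {1,2,4,5,6,8,9}→7  {2,4,5,6,7,8,9}→21  {3,4,5,6,7,8,9}→35
  8 left: {0,1,2,4,5,6,8,9}→8  {1,2,4,5,6,7,8,9}→28  {2,3,4,5,6,7,8,9}→56
  placing 0:m first → 84 extensions
  placing 3:h first → 36 extensions
total linear extensions = 120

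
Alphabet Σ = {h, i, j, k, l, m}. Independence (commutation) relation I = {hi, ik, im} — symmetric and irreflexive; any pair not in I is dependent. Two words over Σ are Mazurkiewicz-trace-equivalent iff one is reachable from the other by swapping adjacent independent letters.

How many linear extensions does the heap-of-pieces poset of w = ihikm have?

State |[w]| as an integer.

10

0(i) covers ∅
1(h) covers ∅
2(i) covers 0:i
3(k) covers 1:h
4(m) covers 3:k
floor of heap: 0:i, 1:h
completions by unplaced set U, small U first (add the entries for U minus each lowest piece of U):
  |U|=1: {2}:1  {4}:1
  |U|=2: {0,2}:1  {2,4}:2  {3,4}:1
  |U|=3: {0,2,4}:3  {1,3,4}:1  {2,3,4}:3
  start at 0(i): 4
  start at 1(h): 6
sum over floor = 10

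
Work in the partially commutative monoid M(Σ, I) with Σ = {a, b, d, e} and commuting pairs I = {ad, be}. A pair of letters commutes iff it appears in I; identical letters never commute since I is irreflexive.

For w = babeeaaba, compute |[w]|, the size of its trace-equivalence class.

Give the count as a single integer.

drop 0:b onto floor
drop 1:a onto {0:b}
drop 2:b onto {1:a}
drop 3:e onto {1:a}
drop 4:e onto {3:e}
drop 5:a onto {2:b, 4:e}
drop 6:a onto {5:a}
drop 7:b onto {6:a}
drop 8:a onto {7:b}
ground layer = {0:b}
drop-orders for the pieces not yet dropped (sum over which currently-grounded one goes next):
  1 to go: {8} 1
  2 to go: {7,8} 1
  3 to go: {6,7,8} 1
  4 to go: {5,6,7,8} 1
  5 to go: {2,5,6,7,8} 1  {4,5,6,7,8} 1
  6 to go: {2,4,5,6,7,8} 2  {3,4,5,6,7,8} 1
  7 to go: {2,3,4,5,6,7,8} 3
  if 0:b drops first: 3 orders

3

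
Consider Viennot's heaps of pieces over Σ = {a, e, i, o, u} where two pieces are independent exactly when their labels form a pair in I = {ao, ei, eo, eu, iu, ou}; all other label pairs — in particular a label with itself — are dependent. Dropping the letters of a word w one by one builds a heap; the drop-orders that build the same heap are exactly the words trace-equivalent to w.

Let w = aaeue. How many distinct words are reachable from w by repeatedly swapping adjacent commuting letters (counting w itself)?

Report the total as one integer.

3

#0=a has no predecessor
#1=a depends on [0:a]
#2=e depends on [1:a]
#3=u depends on [1:a]
#4=e depends on [2:e]
sources: [0:a]
N(rest) = Σ N(rest − s) over sources s of rest; N(one piece) = 1:
  size 1 → [3]=1  [4]=1
  size 2 → [2,4]=1  [3,4]=2
  size 3 → [2,3,4]=3
  first=0(a) contributes 3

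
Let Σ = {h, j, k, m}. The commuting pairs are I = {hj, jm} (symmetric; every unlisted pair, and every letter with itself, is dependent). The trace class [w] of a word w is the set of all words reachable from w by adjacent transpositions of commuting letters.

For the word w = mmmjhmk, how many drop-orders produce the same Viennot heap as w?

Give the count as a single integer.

6

piece 0:m — minimal
piece 1:m rests on {0:m}
piece 2:m rests on {1:m}
piece 3:j — minimal
piece 4:h rests on {2:m}
piece 5:m rests on {4:h}
piece 6:k rests on {3:j, 5:m}
minimal pieces: {0:m, 3:j}
ways to finish when only these pieces remain (= sum over removing one remaining piece with nothing left below it):
  1 left: {6}→1
  2 left: {3,6}→1  {5,6}→1
  3 left: {3,5,6}→2  {4,5,6}→1
  4 left: {2,4,5,6}→1  {3,4,5,6}→3
  5 left: {1,2,4,5,6}→1  {2,3,4,5,6}→4
  placing 0:m first → 5 extensions
  placing 3:j first → 1 extensions
total linear extensions = 6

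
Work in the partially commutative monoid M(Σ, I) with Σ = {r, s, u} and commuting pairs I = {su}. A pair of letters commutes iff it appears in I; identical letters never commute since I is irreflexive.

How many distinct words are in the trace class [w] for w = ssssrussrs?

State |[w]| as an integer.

3

0(s) covers ∅
1(s) covers 0:s
2(s) covers 1:s
3(s) covers 2:s
4(r) covers 3:s
5(u) covers 4:r
6(s) covers 4:r
7(s) covers 6:s
8(r) covers 5:u, 7:s
9(s) covers 8:r
floor of heap: 0:s
completions by unplaced set U, small U first (add the entries for U minus each lowest piece of U):
  |U|=1: {9}:1
  |U|=2: {8,9}:1
  |U|=3: {5,8,9}:1  {7,8,9}:1
  |U|=4: {5,7,8,9}:2  {6,7,8,9}:1
  |U|=5: {5,6,7,8,9}:3
  |U|=6: {4,5,6,7,8,9}:3
  |U|=7: {3,4,5,6,7,8,9}:3
  |U|=8: {2,3,4,5,6,7,8,9}:3
  start at 0(s): 3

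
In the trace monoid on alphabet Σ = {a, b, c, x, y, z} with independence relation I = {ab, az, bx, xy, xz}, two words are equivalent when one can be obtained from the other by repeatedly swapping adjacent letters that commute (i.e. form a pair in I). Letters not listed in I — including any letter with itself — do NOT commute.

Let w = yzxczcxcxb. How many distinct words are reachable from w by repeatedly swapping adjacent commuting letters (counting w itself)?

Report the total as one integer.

drop 0:y onto floor
drop 1:z onto {0:y}
drop 2:x onto floor
drop 3:c onto {1:z, 2:x}
drop 4:z onto {3:c}
drop 5:c onto {4:z}
drop 6:x onto {5:c}
drop 7:c onto {6:x}
drop 8:x onto {7:c}
drop 9:b onto {7:c}
ground layer = {0:y, 2:x}
drop-orders for the pieces not yet dropped (sum over which currently-grounded one goes next):
  1 to go: {8} 1  {9} 1
  2 to go: {8,9} 2
  3 to go: {7,8,9} 2
  4 to go: {6,7,8,9} 2
  5 to go: {5,6,7,8,9} 2
  6 to go: {4,5,6,7,8,9} 2
  7 to go: {3,4,5,6,7,8,9} 2
  8 to go: {1,3,4,5,6,7,8,9} 2  {2,3,4,5,6,7,8,9} 2
  if 0:y drops first: 4 orders
  if 2:x drops first: 2 orders
heap linearizations: 6

6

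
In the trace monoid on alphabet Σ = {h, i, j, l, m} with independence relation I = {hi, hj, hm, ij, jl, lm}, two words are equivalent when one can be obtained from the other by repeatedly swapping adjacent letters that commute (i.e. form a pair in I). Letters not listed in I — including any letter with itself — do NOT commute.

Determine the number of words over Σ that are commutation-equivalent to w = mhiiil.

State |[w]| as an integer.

5

0(m) covers ∅
1(h) covers ∅
2(i) covers 0:m
3(i) covers 2:i
4(i) covers 3:i
5(l) covers 1:h, 4:i
floor of heap: 0:m, 1:h
completions by unplaced set U, small U first (add the entries for U minus each lowest piece of U):
  |U|=1: {5}:1
  |U|=2: {1,5}:1  {4,5}:1
  |U|=3: {1,4,5}:2  {3,4,5}:1
  |U|=4: {1,3,4,5}:3  {2,3,4,5}:1
  start at 0(m): 4
  start at 1(h): 1
sum over floor = 5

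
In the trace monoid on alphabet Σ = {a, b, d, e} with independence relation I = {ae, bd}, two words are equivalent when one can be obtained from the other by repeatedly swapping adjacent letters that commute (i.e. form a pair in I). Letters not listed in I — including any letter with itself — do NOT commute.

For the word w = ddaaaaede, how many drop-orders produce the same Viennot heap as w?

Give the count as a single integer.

drop 0:d onto floor
drop 1:d onto {0:d}
drop 2:a onto {1:d}
drop 3:a onto {2:a}
drop 4:a onto {3:a}
drop 5:a onto {4:a}
drop 6:e onto {1:d}
drop 7:d onto {5:a, 6:e}
drop 8:e onto {7:d}
ground layer = {0:d}
drop-orders for the pieces not yet dropped (sum over which currently-grounded one goes next):
  1 to go: {8} 1
  2 to go: {7,8} 1
  3 to go: {5,7,8} 1  {6,7,8} 1
  4 to go: {4,5,7,8} 1  {5,6,7,8} 2
  5 to go: {3,4,5,7,8} 1  {4,5,6,7,8} 3
  6 to go: {2,3,4,5,7,8} 1  {3,4,5,6,7,8} 4
  7 to go: {2,3,4,5,6,7,8} 5
  if 0:d drops first: 5 orders

5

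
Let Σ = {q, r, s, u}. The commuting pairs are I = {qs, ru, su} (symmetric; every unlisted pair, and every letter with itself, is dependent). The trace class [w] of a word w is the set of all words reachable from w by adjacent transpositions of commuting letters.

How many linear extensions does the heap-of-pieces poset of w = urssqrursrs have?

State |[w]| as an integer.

61

piece 0:u — minimal
piece 1:r — minimal
piece 2:s rests on {1:r}
piece 3:s rests on {2:s}
piece 4:q rests on {0:u, 1:r}
piece 5:r rests on {3:s, 4:q}
piece 6:u rests on {4:q}
piece 7:r rests on {5:r}
piece 8:s rests on {7:r}
piece 9:r rests on {8:s}
piece 10:s rests on {9:r}
minimal pieces: {0:u, 1:r}
ways to finish when only these pieces remain (= sum over removing one remaining piece with nothing left below it):
  1 left: {6}→1  {10}→1
  2 left: {6,10}→2  {9,10}→1
  3 left: {6,9,10}→3  {8,9,10}→1
  4 left: {6,8,9,10}→4  {7,8,9,10}→1
  5 left: {5,7,8,9,10}→1  {6,7,8,9,10}→5
  6 left: {3,5,7,8,9,10}→1  {5,6,7,8,9,10}→6
  7 left: {2,3,5,7,8,9,10}→1  {3,5,6,7,8,9,10}→7  {4,5,6,7,8,9,10}→6
  8 left: {0,4,5,6,7,8,9,10}→6  {2,3,5,6,7,8,9,10}→8  {3,4,5,6,7,8,9,10}→13
  9 left: {0,3,4,5,6,7,8,9,10}→19  {2,3,4,5,6,7,8,9,10}→21
  placing 0:u first → 21 extensions
  placing 1:r first → 40 extensions
total linear extensions = 61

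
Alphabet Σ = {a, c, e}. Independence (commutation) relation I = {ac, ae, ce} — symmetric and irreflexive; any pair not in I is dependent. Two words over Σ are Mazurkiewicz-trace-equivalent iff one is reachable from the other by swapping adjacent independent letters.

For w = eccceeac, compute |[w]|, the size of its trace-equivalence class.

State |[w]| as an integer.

piece 0:e — minimal
piece 1:c — minimal
piece 2:c rests on {1:c}
piece 3:c rests on {2:c}
piece 4:e rests on {0:e}
piece 5:e rests on {4:e}
piece 6:a — minimal
piece 7:c rests on {3:c}
minimal pieces: {0:e, 1:c, 6:a}
ways to finish when only these pieces remain (= sum over removing one remaining piece with nothing left below it):
  1 left: {5}→1  {6}→1  {7}→1
  2 left: {3,7}→1  {4,5}→1  {5,6}→2  {5,7}→2  {6,7}→2
  3 left: {0,4,5}→1  {2,3,7}→1  {3,5,7}→3  {3,6,7}→3  {4,5,6}→3  {4,5,7}→3  {5,6,7}→6
  4 left: {0,4,5,6}→4  {0,4,5,7}→4  {1,2,3,7}→1  {2,3,5,7}→4  {2,3,6,7}→4  {3,4,5,7}→6  {3,5,6,7}→12  {4,5,6,7}→12
  5 left: {0,3,4,5,7}→10  {0,4,5,6,7}→20  {1,2,3,5,7}→5  {1,2,3,6,7}→5  {2,3,4,5,7}→10  {2,3,5,6,7}→20  {3,4,5,6,7}→30
  6 left: {0,2,3,4,5,7}→20  {0,3,4,5,6,7}→60  {1,2,3,4,5,7}→15  {1,2,3,5,6,7}→30  {2,3,4,5,6,7}→60
  placing 0:e first → 105 extensions
  placing 1:c first → 140 extensions
  placing 6:a first → 35 extensions
total linear extensions = 280

280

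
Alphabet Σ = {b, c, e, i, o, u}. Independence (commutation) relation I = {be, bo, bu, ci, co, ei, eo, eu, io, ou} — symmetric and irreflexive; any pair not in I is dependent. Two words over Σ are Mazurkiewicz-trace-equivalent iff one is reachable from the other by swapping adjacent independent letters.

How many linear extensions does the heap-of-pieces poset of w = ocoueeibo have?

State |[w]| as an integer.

0(o) covers ∅
1(c) covers ∅
2(o) covers 0:o
3(u) covers 1:c
4(e) covers 1:c
5(e) covers 4:e
6(i) covers 3:u
7(b) covers 6:i
8(o) covers 2:o
floor of heap: 0:o, 1:c
completions by unplaced set U, small U first (add the entries for U minus each lowest piece of U):
  |U|=1: {5}:1  {7}:1  {8}:1
  |U|=2: {2,8}:1  {4,5}:1  {5,7}:2  {5,8}:2  {6,7}:1  {7,8}:2
  |U|=3: {0,2,8}:1  {2,5,8}:3  {2,7,8}:3  {3,6,7}:1  {4,5,7}:3  {4,5,8}:3  {5,6,7}:3  {5,7,8}:6  {6,7,8}:3
  |U|=4: {0,2,5,8}:4  {0,2,7,8}:4  {2,4,5,8}:6  {2,5,7,8}:12  {2,6,7,8}:6  {3,5,6,7}:4  {3,6,7,8}:4  {4,5,6,7}:6  {4,5,7,8}:12  {5,6,7,8}:12
  |U|=5: {0,2,4,5,8}:10  {0,2,5,7,8}:20  {0,2,6,7,8}:10  {2,3,6,7,8}:10  {2,4,5,7,8}:30  {2,5,6,7,8}:30  {3,4,5,6,7}:10  {3,5,6,7,8}:20  {4,5,6,7,8}:30
  |U|=6: {0,2,3,6,7,8}:20  {0,2,4,5,7,8}:60  {0,2,5,6,7,8}:60  {1,3,4,5,6,7}:10  {2,3,5,6,7,8}:60  {2,4,5,6,7,8}:90  {3,4,5,6,7,8}:60
  |U|=7: {0,2,3,5,6,7,8}:140  {0,2,4,5,6,7,8}:210  {1,3,4,5,6,7,8}:70  {2,3,4,5,6,7,8}:210
  start at 0(o): 280
  start at 1(c): 560
sum over floor = 840

840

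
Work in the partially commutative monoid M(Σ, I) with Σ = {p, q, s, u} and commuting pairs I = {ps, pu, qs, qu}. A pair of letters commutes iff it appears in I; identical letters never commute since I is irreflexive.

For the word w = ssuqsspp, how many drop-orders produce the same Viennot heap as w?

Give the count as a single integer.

56

0(s) covers ∅
1(s) covers 0:s
2(u) covers 1:s
3(q) covers ∅
4(s) covers 2:u
5(s) covers 4:s
6(p) covers 3:q
7(p) covers 6:p
floor of heap: 0:s, 3:q
completions by unplaced set U, small U first (add the entries for U minus each lowest piece of U):
  |U|=1: {5}:1  {7}:1
  |U|=2: {4,5}:1  {5,7}:2  {6,7}:1
  |U|=3: {2,4,5}:1  {3,6,7}:1  {4,5,7}:3  {5,6,7}:3
  |U|=4: {1,2,4,5}:1  {2,4,5,7}:4  {3,5,6,7}:4  {4,5,6,7}:6
  |U|=5: {0,1,2,4,5}:1  {1,2,4,5,7}:5  {2,4,5,6,7}:10  {3,4,5,6,7}:10
  |U|=6: {0,1,2,4,5,7}:6  {1,2,4,5,6,7}:15  {2,3,4,5,6,7}:20
  start at 0(s): 35
  start at 3(q): 21
sum over floor = 56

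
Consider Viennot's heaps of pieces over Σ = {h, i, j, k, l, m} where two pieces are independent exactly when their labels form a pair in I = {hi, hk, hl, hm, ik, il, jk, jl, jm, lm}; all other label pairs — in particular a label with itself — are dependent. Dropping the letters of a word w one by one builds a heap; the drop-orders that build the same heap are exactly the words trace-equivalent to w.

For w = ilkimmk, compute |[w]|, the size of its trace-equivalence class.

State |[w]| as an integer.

6

piece 0:i — minimal
piece 1:l — minimal
piece 2:k rests on {1:l}
piece 3:i rests on {0:i}
piece 4:m rests on {2:k, 3:i}
piece 5:m rests on {4:m}
piece 6:k rests on {5:m}
minimal pieces: {0:i, 1:l}
ways to finish when only these pieces remain (= sum over removing one remaining piece with nothing left below it):
  1 left: {6}→1
  2 left: {5,6}→1
  3 left: {4,5,6}→1
  4 left: {2,4,5,6}→1  {3,4,5,6}→1
  5 left: {0,3,4,5,6}→1  {1,2,4,5,6}→1  {2,3,4,5,6}→2
  placing 0:i first → 3 extensions
  placing 1:l first → 3 extensions
total linear extensions = 6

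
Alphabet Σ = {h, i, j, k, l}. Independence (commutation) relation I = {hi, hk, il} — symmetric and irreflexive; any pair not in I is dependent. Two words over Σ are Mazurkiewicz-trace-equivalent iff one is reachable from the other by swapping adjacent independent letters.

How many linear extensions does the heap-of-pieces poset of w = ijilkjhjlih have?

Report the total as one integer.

6

#0=i has no predecessor
#1=j depends on [0:i]
#2=i depends on [1:j]
#3=l depends on [1:j]
#4=k depends on [2:i, 3:l]
#5=j depends on [4:k]
#6=h depends on [5:j]
#7=j depends on [6:h]
#8=l depends on [7:j]
#9=i depends on [7:j]
#10=h depends on [8:l]
sources: [0:i]
N(rest) = Σ N(rest − s) over sources s of rest; N(one piece) = 1:
  size 1 → [9]=1  [10]=1
  size 2 → [8,10]=1  [9,10]=2
  size 3 → [8,9,10]=3
  size 4 → [7,8,9,10]=3
  size 5 → [6,7,8,9,10]=3
  size 6 → [5,6,7,8,9,10]=3
  size 7 → [4,5,6,7,8,9,10]=3
  size 8 → [2,4,5,6,7,8,9,10]=3  [3,4,5,6,7,8,9,10]=3
  size 9 → [2,3,4,5,6,7,8,9,10]=6
  first=0(i) contributes 6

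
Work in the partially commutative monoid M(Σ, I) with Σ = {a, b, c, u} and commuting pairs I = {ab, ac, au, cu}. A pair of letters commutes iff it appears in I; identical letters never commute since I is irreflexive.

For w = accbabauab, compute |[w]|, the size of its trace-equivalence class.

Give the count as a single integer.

piece 0:a — minimal
piece 1:c — minimal
piece 2:c rests on {1:c}
piece 3:b rests on {2:c}
piece 4:a rests on {0:a}
piece 5:b rests on {3:b}
piece 6:a rests on {4:a}
piece 7:u rests on {5:b}
piece 8:a rests on {6:a}
piece 9:b rests on {7:u}
minimal pieces: {0:a, 1:c}
ways to finish when only these pieces remain (= sum over removing one remaining piece with nothing left below it):
  1 left: {8}→1  {9}→1
  2 left: {6,8}→1  {7,9}→1  {8,9}→2
  3 left: {4,6,8}→1  {5,7,9}→1  {6,8,9}→3  {7,8,9}→3
  4 left: {0,4,6,8}→1  {3,5,7,9}→1  {4,6,8,9}→4  {5,7,8,9}→4  {6,7,8,9}→6
  5 left: {0,4,6,8,9}→5  {2,3,5,7,9}→1  {3,5,7,8,9}→5  {4,6,7,8,9}→10  {5,6,7,8,9}→10
  6 left: {0,4,6,7,8,9}→15  {1,2,3,5,7,9}→1  {2,3,5,7,8,9}→6  {3,5,6,7,8,9}→15  {4,5,6,7,8,9}→20
  7 left: {0,4,5,6,7,8,9}→35  {1,2,3,5,7,8,9}→7  {2,3,5,6,7,8,9}→21  {3,4,5,6,7,8,9}→35
  8 left: {0,3,4,5,6,7,8,9}→70  {1,2,3,5,6,7,8,9}→28  {2,3,4,5,6,7,8,9}→56
  placing 0:a first → 84 extensions
  placing 1:c first → 126 extensions
total linear extensions = 210

210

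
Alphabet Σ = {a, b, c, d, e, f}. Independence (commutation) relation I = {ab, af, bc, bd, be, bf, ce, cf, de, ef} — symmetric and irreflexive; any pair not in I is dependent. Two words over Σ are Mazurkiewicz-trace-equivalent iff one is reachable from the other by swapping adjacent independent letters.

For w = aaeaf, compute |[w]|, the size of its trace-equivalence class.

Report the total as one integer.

0(a) covers ∅
1(a) covers 0:a
2(e) covers 1:a
3(a) covers 2:e
4(f) covers ∅
floor of heap: 0:a, 4:f
completions by unplaced set U, small U first (add the entries for U minus each lowest piece of U):
  |U|=1: {3}:1  {4}:1
  |U|=2: {2,3}:1  {3,4}:2
  |U|=3: {1,2,3}:1  {2,3,4}:3
  start at 0(a): 4
  start at 4(f): 1
sum over floor = 5

5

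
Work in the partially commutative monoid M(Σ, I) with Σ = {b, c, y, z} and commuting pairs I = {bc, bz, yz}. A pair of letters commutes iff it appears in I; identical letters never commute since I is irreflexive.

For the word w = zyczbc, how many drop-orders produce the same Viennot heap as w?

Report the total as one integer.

0(z) covers ∅
1(y) covers ∅
2(c) covers 0:z, 1:y
3(z) covers 2:c
4(b) covers 1:y
5(c) covers 3:z
floor of heap: 0:z, 1:y
completions by unplaced set U, small U first (add the entries for U minus each lowest piece of U):
  |U|=1: {4}:1  {5}:1
  |U|=2: {3,5}:1  {4,5}:2
  |U|=3: {2,3,5}:1  {3,4,5}:3
  |U|=4: {0,2,3,5}:1  {2,3,4,5}:4
  start at 0(z): 4
  start at 1(y): 5
sum over floor = 9

9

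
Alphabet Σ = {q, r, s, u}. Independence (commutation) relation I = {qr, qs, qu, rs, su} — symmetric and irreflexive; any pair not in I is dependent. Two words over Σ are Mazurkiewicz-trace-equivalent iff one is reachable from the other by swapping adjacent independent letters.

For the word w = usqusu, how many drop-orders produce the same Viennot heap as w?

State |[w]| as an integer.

0(u) covers ∅
1(s) covers ∅
2(q) covers ∅
3(u) covers 0:u
4(s) covers 1:s
5(u) covers 3:u
floor of heap: 0:u, 1:s, 2:q
completions by unplaced set U, small U first (add the entries for U minus each lowest piece of U):
  |U|=1: {2}:1  {4}:1  {5}:1
  |U|=2: {1,4}:1  {2,4}:2  {2,5}:2  {3,5}:1  {4,5}:2
  |U|=3: {0,3,5}:1  {1,2,4}:3  {1,4,5}:3  {2,3,5}:3  {2,4,5}:6  {3,4,5}:3
  |U|=4: {0,2,3,5}:4  {0,3,4,5}:4  {1,2,4,5}:12  {1,3,4,5}:6  {2,3,4,5}:12
  start at 0(u): 30
  start at 1(s): 20
  start at 2(q): 10
sum over floor = 60

60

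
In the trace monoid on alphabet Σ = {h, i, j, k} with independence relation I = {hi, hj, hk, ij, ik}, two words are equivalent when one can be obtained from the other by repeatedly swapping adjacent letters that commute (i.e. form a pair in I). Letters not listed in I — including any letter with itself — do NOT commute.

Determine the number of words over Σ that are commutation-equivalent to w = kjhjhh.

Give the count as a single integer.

piece 0:k — minimal
piece 1:j rests on {0:k}
piece 2:h — minimal
piece 3:j rests on {1:j}
piece 4:h rests on {2:h}
piece 5:h rests on {4:h}
minimal pieces: {0:k, 2:h}
ways to finish when only these pieces remain (= sum over removing one remaining piece with nothing left below it):
  1 left: {3}→1  {5}→1
  2 left: {1,3}→1  {3,5}→2  {4,5}→1
  3 left: {0,1,3}→1  {1,3,5}→3  {2,4,5}→1  {3,4,5}→3
  4 left: {0,1,3,5}→4  {1,3,4,5}→6  {2,3,4,5}→4
  placing 0:k first → 10 extensions
  placing 2:h first → 10 extensions
total linear extensions = 20

20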